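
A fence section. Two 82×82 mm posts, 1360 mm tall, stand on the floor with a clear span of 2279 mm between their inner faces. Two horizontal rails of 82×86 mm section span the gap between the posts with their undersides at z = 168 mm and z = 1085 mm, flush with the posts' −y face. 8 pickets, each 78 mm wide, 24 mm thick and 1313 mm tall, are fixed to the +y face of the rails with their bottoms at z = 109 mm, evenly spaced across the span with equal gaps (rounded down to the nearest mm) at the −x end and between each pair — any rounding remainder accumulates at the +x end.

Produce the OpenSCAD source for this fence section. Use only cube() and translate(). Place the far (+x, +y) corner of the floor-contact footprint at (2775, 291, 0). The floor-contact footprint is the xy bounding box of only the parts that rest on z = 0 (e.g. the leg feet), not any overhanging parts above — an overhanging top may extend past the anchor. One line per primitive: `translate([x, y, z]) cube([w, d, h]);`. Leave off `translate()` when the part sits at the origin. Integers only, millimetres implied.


translate([332, 209, 0]) cube([82, 82, 1360]);
translate([2693, 209, 0]) cube([82, 82, 1360]);
translate([414, 209, 168]) cube([2279, 82, 86]);
translate([414, 209, 1085]) cube([2279, 82, 86]);
translate([597, 291, 109]) cube([78, 24, 1313]);
translate([858, 291, 109]) cube([78, 24, 1313]);
translate([1119, 291, 109]) cube([78, 24, 1313]);
translate([1380, 291, 109]) cube([78, 24, 1313]);
translate([1641, 291, 109]) cube([78, 24, 1313]);
translate([1902, 291, 109]) cube([78, 24, 1313]);
translate([2163, 291, 109]) cube([78, 24, 1313]);
translate([2424, 291, 109]) cube([78, 24, 1313]);


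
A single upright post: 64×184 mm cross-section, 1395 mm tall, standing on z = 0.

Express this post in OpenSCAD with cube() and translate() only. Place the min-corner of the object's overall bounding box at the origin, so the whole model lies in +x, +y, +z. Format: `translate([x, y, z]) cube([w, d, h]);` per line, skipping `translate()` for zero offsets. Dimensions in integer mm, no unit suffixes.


cube([64, 184, 1395]);


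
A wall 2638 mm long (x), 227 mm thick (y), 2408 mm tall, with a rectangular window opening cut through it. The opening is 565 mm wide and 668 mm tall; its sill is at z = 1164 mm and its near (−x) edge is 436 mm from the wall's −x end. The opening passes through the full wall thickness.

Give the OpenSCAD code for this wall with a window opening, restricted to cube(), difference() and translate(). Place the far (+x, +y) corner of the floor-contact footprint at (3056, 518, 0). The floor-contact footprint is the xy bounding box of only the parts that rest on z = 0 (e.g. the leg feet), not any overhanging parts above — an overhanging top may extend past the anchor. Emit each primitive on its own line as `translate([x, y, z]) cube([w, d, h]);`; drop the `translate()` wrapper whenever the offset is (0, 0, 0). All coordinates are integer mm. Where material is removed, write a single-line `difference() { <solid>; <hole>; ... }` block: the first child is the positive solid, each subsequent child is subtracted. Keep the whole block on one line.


difference() { translate([418, 291, 0]) cube([2638, 227, 2408]); translate([854, 291, 1164]) cube([565, 227, 668]); }


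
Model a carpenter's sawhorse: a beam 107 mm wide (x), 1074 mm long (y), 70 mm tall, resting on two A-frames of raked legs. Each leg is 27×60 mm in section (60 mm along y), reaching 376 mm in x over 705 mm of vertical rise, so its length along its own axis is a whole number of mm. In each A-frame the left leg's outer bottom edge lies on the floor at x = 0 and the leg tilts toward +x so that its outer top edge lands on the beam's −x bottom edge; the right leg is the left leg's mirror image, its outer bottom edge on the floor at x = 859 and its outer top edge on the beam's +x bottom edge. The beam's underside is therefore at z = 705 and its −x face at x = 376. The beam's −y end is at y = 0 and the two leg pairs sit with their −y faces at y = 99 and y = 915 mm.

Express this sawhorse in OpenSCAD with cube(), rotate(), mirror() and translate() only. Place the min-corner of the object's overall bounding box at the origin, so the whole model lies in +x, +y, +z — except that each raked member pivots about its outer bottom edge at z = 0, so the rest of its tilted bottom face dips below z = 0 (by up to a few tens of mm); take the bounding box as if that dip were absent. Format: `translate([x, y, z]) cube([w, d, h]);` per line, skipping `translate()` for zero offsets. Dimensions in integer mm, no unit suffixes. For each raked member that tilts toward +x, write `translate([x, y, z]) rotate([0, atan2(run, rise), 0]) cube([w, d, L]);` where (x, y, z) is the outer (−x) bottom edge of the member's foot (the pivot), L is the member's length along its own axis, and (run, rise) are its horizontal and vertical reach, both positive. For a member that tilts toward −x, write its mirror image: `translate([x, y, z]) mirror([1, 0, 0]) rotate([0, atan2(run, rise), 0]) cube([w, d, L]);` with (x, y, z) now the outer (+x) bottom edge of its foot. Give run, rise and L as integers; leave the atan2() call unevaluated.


translate([376, 0, 705]) cube([107, 1074, 70]);
translate([0, 99, 0]) rotate([0, atan2(376, 705), 0]) cube([27, 60, 799]);
translate([859, 99, 0]) mirror([1, 0, 0]) rotate([0, atan2(376, 705), 0]) cube([27, 60, 799]);
translate([0, 915, 0]) rotate([0, atan2(376, 705), 0]) cube([27, 60, 799]);
translate([859, 915, 0]) mirror([1, 0, 0]) rotate([0, atan2(376, 705), 0]) cube([27, 60, 799]);


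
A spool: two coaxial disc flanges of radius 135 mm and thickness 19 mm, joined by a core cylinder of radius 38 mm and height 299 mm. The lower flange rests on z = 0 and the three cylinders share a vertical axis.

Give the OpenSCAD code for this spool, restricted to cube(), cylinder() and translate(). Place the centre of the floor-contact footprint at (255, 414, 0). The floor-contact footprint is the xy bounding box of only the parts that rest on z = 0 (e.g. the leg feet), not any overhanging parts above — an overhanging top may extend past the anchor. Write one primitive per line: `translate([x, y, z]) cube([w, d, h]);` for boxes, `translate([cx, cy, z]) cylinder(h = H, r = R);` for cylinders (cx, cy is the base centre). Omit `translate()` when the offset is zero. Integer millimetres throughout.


translate([255, 414, 0]) cylinder(h = 19, r = 135);
translate([255, 414, 19]) cylinder(h = 299, r = 38);
translate([255, 414, 318]) cylinder(h = 19, r = 135);


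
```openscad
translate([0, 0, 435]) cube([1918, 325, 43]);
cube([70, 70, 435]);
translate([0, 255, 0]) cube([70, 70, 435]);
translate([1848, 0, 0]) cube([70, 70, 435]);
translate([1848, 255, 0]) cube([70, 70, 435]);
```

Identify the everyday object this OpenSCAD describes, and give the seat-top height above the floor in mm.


A bench. The seat-top height is 478 mm.

A long slab on four corner posts — a bench. The slab sits at z = 435 with thickness 43, so the top is 435 + 43 = 478 mm.


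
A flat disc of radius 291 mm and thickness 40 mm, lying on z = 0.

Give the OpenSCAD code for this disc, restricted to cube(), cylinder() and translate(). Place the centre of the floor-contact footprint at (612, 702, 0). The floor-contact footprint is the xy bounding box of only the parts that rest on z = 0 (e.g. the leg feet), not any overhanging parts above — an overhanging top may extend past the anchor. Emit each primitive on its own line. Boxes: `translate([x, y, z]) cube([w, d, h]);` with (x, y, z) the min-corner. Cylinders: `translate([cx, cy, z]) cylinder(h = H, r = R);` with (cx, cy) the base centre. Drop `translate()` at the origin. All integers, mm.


translate([612, 702, 0]) cylinder(h = 40, r = 291);


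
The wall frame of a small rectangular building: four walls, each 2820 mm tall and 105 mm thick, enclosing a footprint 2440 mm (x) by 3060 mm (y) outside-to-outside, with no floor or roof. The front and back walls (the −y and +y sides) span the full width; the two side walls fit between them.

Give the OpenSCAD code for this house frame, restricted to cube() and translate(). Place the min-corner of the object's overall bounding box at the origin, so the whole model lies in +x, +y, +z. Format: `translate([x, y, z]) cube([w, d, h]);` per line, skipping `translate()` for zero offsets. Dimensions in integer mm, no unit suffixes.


cube([2440, 105, 2820]);
translate([0, 2955, 0]) cube([2440, 105, 2820]);
translate([0, 105, 0]) cube([105, 2850, 2820]);
translate([2335, 105, 0]) cube([105, 2850, 2820]);


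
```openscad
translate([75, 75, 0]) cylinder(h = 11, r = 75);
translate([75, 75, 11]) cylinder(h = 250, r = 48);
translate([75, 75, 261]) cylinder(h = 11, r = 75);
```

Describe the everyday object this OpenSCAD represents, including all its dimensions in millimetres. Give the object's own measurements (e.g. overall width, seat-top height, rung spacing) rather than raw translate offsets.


A spool: two coaxial disc flanges of radius 75 mm and thickness 11 mm, joined by a core cylinder of radius 48 mm and height 250 mm. The lower flange rests on z = 0 and the three cylinders share a vertical axis.


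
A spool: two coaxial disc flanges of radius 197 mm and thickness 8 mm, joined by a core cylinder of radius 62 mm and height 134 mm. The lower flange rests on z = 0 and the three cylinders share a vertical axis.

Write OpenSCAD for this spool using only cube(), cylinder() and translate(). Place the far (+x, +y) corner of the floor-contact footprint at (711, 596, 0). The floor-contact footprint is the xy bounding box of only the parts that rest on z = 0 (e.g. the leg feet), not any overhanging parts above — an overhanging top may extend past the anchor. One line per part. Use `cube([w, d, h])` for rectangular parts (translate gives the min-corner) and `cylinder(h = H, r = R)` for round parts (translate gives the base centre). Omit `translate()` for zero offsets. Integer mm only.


translate([514, 399, 0]) cylinder(h = 8, r = 197);
translate([514, 399, 8]) cylinder(h = 134, r = 62);
translate([514, 399, 142]) cylinder(h = 8, r = 197);


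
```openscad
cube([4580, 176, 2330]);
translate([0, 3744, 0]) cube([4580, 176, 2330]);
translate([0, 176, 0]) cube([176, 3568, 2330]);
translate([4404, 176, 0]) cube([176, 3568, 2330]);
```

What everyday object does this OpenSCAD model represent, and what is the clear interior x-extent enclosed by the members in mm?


A house (or room) frame. The interior width is 4228 mm.

Four 2330 mm walls enclosing a rectangle with no floor or roof — a room or house frame. Outside width is 4580 mm and wall thickness is 176 mm, so the interior width is 4580 − 2 × 176 = 4228 mm.


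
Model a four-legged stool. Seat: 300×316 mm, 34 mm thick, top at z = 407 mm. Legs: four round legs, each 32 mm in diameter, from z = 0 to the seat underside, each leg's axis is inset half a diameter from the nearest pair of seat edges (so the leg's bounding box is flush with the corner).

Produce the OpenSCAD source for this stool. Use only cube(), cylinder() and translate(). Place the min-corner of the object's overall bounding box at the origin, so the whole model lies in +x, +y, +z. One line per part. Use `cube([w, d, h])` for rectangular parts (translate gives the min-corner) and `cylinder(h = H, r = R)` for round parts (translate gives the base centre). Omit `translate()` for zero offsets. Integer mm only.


translate([0, 0, 373]) cube([300, 316, 34]);
translate([16, 16, 0]) cylinder(h = 373, r = 16);
translate([284, 16, 0]) cylinder(h = 373, r = 16);
translate([16, 300, 0]) cylinder(h = 373, r = 16);
translate([284, 300, 0]) cylinder(h = 373, r = 16);


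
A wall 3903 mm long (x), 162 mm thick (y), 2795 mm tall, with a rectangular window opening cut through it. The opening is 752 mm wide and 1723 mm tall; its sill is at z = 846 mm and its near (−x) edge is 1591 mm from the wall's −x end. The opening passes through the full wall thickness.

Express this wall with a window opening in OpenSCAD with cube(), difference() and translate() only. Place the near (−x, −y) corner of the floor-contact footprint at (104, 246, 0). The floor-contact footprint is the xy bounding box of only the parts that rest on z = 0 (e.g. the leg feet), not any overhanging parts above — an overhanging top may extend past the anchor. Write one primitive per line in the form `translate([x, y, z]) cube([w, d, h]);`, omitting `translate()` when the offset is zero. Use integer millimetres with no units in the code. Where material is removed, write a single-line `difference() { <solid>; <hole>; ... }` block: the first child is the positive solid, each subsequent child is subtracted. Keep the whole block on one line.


difference() { translate([104, 246, 0]) cube([3903, 162, 2795]); translate([1695, 246, 846]) cube([752, 162, 1723]); }


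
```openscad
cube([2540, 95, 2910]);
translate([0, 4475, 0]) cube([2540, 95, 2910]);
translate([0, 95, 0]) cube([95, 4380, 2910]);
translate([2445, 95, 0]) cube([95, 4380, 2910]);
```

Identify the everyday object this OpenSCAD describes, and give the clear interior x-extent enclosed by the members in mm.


A house (or room) frame. The interior width is 2350 mm.

Four 2910 mm walls enclosing a rectangle with no floor or roof — a room or house frame. Outside width is 2540 mm and wall thickness is 95 mm, so the interior width is 2540 − 2 × 95 = 2350 mm.


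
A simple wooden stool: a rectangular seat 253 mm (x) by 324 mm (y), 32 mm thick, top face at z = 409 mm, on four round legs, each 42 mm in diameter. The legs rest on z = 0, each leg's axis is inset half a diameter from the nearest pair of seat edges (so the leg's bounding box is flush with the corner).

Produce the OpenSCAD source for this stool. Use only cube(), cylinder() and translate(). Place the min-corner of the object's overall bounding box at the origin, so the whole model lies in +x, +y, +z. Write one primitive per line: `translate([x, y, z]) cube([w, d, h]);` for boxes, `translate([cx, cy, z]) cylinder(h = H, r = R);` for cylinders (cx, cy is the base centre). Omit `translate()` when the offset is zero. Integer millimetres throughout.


translate([0, 0, 377]) cube([253, 324, 32]);
translate([21, 21, 0]) cylinder(h = 377, r = 21);
translate([232, 21, 0]) cylinder(h = 377, r = 21);
translate([21, 303, 0]) cylinder(h = 377, r = 21);
translate([232, 303, 0]) cylinder(h = 377, r = 21);


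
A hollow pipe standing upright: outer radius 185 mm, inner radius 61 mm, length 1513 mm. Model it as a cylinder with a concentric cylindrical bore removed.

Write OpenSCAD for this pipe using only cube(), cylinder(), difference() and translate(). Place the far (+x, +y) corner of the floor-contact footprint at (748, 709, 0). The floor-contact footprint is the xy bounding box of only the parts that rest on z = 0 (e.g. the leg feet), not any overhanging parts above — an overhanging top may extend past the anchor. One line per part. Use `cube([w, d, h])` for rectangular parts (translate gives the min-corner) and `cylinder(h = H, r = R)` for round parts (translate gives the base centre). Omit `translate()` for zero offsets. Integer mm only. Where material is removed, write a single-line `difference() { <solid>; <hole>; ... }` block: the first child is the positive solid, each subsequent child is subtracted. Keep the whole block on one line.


difference() { translate([563, 524, 0]) cylinder(h = 1513, r = 185); translate([563, 524, 0]) cylinder(h = 1513, r = 61); }


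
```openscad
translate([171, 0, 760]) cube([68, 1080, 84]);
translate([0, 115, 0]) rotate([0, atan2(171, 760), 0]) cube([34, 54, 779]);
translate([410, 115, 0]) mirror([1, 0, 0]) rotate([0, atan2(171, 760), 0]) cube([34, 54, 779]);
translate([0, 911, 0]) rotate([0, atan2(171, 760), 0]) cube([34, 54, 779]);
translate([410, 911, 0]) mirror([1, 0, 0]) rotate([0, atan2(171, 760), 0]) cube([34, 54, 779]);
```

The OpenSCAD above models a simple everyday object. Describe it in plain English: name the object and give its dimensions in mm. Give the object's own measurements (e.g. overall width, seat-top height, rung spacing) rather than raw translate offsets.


A sawhorse. A 68×1080×84 mm beam (x, y, z) sits on two A-frame leg pairs. Each pair is two raked legs of 34×54 mm section (54 mm along y) splaying symmetrically in x. Each leg rises 760 mm vertically over 171 mm of horizontal reach and is 779 mm long along its own axis. Every leg's outer bottom edge rests on the floor and its outer top edge meets a bottom edge of the beam — the left legs (tilting toward +x) meet the beam's −x bottom edge, the right legs (their mirror images, tilting toward −x) meet its +x bottom edge — so the leg tops tuck under the beam, the beam's underside is 760 mm above the floor, and the feet are 410 mm apart outside-to-outside with the beam centred between them. The two leg pairs are set in 115 mm from either end of the beam.


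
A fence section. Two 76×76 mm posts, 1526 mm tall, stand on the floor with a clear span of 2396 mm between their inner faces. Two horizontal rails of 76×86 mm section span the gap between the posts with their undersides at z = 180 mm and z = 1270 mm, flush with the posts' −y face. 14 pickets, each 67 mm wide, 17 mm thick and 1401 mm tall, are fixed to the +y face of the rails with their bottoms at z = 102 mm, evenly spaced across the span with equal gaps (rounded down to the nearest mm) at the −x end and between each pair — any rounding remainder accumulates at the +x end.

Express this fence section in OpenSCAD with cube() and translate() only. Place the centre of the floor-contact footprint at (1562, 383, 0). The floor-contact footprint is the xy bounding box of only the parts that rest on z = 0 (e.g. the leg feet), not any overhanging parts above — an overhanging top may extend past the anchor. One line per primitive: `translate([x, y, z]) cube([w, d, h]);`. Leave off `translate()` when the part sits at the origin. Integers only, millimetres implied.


translate([288, 345, 0]) cube([76, 76, 1526]);
translate([2760, 345, 0]) cube([76, 76, 1526]);
translate([364, 345, 180]) cube([2396, 76, 86]);
translate([364, 345, 1270]) cube([2396, 76, 86]);
translate([461, 421, 102]) cube([67, 17, 1401]);
translate([625, 421, 102]) cube([67, 17, 1401]);
translate([789, 421, 102]) cube([67, 17, 1401]);
translate([953, 421, 102]) cube([67, 17, 1401]);
translate([1117, 421, 102]) cube([67, 17, 1401]);
translate([1281, 421, 102]) cube([67, 17, 1401]);
translate([1445, 421, 102]) cube([67, 17, 1401]);
translate([1609, 421, 102]) cube([67, 17, 1401]);
translate([1773, 421, 102]) cube([67, 17, 1401]);
translate([1937, 421, 102]) cube([67, 17, 1401]);
translate([2101, 421, 102]) cube([67, 17, 1401]);
translate([2265, 421, 102]) cube([67, 17, 1401]);
translate([2429, 421, 102]) cube([67, 17, 1401]);
translate([2593, 421, 102]) cube([67, 17, 1401]);


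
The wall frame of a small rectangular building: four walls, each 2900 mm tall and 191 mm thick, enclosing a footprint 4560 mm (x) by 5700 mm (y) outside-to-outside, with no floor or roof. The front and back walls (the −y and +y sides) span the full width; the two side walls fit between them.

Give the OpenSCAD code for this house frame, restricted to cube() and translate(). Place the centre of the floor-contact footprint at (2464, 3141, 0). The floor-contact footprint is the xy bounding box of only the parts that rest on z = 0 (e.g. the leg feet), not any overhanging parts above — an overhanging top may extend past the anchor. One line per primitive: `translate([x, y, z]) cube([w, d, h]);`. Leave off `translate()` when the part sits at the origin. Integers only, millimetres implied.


translate([184, 291, 0]) cube([4560, 191, 2900]);
translate([184, 5800, 0]) cube([4560, 191, 2900]);
translate([184, 482, 0]) cube([191, 5318, 2900]);
translate([4553, 482, 0]) cube([191, 5318, 2900]);


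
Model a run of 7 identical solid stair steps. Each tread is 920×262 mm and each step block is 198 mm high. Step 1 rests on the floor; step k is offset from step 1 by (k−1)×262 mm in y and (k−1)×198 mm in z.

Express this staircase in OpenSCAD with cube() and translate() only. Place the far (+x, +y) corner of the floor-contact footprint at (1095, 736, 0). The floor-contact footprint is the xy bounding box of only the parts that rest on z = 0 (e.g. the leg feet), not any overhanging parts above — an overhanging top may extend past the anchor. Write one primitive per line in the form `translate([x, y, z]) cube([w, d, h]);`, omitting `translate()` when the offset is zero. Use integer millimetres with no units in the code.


translate([175, 474, 0]) cube([920, 262, 198]);
translate([175, 736, 198]) cube([920, 262, 198]);
translate([175, 998, 396]) cube([920, 262, 198]);
translate([175, 1260, 594]) cube([920, 262, 198]);
translate([175, 1522, 792]) cube([920, 262, 198]);
translate([175, 1784, 990]) cube([920, 262, 198]);
translate([175, 2046, 1188]) cube([920, 262, 198]);


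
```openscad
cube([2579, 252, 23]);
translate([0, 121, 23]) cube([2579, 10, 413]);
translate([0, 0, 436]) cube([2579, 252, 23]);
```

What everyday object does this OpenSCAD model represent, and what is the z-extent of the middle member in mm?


An I-beam. The web height is 413 mm.

Two wide flanges with a thin centred web — an I-beam. Overall 459 mm minus two 23 mm flanges gives a web of 459 − 2·23 = 413 mm.


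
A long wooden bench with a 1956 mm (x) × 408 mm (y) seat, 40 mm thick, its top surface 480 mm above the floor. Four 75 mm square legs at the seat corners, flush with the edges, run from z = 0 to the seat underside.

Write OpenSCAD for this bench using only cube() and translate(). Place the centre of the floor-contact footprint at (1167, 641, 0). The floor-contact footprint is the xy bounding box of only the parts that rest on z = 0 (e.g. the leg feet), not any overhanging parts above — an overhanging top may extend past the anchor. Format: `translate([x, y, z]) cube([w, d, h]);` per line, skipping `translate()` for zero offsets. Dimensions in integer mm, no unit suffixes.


// leg_h = 480 − 40 = 440
translate([189, 437, 440]) cube([1956, 408, 40]);
translate([189, 437, 0]) cube([75, 75, 440]);
translate([189, 770, 0]) cube([75, 75, 440]);
translate([2070, 437, 0]) cube([75, 75, 440]);
translate([2070, 770, 0]) cube([75, 75, 440]);


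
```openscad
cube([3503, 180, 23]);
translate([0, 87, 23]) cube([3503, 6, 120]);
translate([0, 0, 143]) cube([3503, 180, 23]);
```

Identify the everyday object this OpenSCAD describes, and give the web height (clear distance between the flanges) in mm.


An I-beam. The web height is 120 mm.

Two wide flanges with a thin centred web — an I-beam. Overall 166 mm minus two 23 mm flanges gives a web of 166 − 2·23 = 120 mm.


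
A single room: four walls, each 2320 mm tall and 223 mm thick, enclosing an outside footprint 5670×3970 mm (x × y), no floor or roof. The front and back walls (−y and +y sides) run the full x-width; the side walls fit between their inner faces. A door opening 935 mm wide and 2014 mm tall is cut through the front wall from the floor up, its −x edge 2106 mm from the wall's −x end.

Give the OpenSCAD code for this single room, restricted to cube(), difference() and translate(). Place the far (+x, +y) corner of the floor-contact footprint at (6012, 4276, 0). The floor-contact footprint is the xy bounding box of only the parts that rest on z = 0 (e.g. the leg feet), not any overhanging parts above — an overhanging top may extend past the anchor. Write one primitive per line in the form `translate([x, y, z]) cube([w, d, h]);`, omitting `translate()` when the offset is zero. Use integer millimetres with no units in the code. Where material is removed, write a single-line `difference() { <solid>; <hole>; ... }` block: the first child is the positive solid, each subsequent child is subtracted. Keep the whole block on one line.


difference() { translate([342, 306, 0]) cube([5670, 223, 2320]); translate([2448, 306, 0]) cube([935, 223, 2014]); }
translate([342, 4053, 0]) cube([5670, 223, 2320]);
translate([342, 529, 0]) cube([223, 3524, 2320]);
translate([5789, 529, 0]) cube([223, 3524, 2320]);


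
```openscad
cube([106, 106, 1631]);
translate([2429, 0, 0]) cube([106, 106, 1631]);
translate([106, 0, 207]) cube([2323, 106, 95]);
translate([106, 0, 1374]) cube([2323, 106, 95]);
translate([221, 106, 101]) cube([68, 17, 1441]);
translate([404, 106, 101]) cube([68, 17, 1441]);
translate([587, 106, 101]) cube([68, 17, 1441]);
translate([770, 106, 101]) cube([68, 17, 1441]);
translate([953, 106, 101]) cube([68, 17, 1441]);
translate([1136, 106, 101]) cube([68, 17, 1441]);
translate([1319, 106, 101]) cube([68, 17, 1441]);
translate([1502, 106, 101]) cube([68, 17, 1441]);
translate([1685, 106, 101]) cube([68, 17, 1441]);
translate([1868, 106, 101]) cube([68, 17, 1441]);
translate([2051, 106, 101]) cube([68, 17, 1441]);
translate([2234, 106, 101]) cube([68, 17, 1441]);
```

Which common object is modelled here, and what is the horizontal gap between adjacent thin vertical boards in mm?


A fence section. The picket gap is 115 mm.

Two posts, two rails, 12 pickets — a fence section. Span 2323 mm holds 12 pickets of 68 mm with 13 equal gaps: ⌊(2323 − 12·68) / 13⌋ = 115 mm.


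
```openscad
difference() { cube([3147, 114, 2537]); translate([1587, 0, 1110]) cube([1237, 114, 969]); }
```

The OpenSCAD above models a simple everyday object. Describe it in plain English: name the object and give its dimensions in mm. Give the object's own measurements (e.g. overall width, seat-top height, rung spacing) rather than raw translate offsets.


A wall 3147 mm long (x), 114 mm thick (y), 2537 mm tall, with a rectangular window opening cut through it. The opening is 1237 mm wide and 969 mm tall; its sill is at z = 1110 mm and its near (−x) edge is 1587 mm from the wall's −x end. The opening passes through the full wall thickness.


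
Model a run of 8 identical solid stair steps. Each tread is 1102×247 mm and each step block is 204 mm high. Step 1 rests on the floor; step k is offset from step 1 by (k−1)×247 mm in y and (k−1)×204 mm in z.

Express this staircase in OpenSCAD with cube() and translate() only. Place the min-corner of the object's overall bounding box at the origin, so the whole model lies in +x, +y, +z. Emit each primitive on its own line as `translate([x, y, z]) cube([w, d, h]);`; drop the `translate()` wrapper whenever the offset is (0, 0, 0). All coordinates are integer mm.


cube([1102, 247, 204]);
translate([0, 247, 204]) cube([1102, 247, 204]);
translate([0, 494, 408]) cube([1102, 247, 204]);
translate([0, 741, 612]) cube([1102, 247, 204]);
translate([0, 988, 816]) cube([1102, 247, 204]);
translate([0, 1235, 1020]) cube([1102, 247, 204]);
translate([0, 1482, 1224]) cube([1102, 247, 204]);
translate([0, 1729, 1428]) cube([1102, 247, 204]);


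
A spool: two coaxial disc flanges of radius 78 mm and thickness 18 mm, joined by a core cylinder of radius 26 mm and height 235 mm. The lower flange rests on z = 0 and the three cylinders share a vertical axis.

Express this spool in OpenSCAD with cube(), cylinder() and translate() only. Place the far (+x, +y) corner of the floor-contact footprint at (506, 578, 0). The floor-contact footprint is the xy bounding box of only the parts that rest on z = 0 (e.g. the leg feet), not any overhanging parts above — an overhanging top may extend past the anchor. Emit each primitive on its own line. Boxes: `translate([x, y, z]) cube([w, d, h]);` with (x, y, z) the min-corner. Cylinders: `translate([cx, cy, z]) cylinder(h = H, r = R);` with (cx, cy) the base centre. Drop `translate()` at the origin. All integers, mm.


translate([428, 500, 0]) cylinder(h = 18, r = 78);
translate([428, 500, 18]) cylinder(h = 235, r = 26);
translate([428, 500, 253]) cylinder(h = 18, r = 78);


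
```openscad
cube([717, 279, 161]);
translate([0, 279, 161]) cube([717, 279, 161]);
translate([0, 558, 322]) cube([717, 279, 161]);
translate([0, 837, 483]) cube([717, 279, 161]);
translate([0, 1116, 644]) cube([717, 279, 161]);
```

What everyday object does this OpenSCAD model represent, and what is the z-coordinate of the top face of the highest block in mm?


A staircase. The total rise is 805 mm.

5 identical blocks, each offset up and back from the previous — a staircase. Each step is 161 mm tall and there are 5 of them, so the total rise is 5 × 161 = 805 mm.


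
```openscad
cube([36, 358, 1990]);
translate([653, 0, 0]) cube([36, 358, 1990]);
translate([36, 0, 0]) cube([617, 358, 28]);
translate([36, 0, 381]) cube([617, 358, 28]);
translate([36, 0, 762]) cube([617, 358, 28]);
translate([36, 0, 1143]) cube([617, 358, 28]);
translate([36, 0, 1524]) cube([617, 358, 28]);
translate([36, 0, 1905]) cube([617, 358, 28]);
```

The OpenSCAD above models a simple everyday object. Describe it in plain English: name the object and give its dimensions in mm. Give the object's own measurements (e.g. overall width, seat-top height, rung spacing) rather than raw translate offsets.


An open bookshelf. Two side panels, each 36 mm thick, 358 mm deep and 1990 mm tall, stand 689 mm apart (outside-to-outside). Between them sit 6 shelves, each 28 mm thick and 358 mm deep, spanning the full gap between the sides. The bottom shelf rests on the floor (its underside at z = 0) and the clear gap between one shelf's top and the next shelf's underside is 353 mm.


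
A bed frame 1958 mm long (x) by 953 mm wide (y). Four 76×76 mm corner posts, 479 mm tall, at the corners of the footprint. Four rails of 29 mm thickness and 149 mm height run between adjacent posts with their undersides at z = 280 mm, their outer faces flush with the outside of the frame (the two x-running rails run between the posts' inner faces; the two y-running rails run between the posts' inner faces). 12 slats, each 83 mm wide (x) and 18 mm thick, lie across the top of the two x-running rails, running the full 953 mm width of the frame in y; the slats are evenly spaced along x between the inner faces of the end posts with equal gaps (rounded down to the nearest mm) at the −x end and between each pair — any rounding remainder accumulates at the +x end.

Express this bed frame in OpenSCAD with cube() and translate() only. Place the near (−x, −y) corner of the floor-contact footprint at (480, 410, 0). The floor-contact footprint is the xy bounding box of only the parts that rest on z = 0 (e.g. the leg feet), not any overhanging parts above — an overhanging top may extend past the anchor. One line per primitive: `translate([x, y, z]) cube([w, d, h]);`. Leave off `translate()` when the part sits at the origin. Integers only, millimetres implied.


translate([480, 410, 0]) cube([76, 76, 479]);
translate([480, 1287, 0]) cube([76, 76, 479]);
translate([2362, 410, 0]) cube([76, 76, 479]);
translate([2362, 1287, 0]) cube([76, 76, 479]);
translate([556, 410, 280]) cube([1806, 29, 149]);
translate([556, 1334, 280]) cube([1806, 29, 149]);
translate([480, 486, 280]) cube([29, 801, 149]);
translate([2409, 486, 280]) cube([29, 801, 149]);
translate([618, 410, 429]) cube([83, 953, 18]);
translate([763, 410, 429]) cube([83, 953, 18]);
translate([908, 410, 429]) cube([83, 953, 18]);
translate([1053, 410, 429]) cube([83, 953, 18]);
translate([1198, 410, 429]) cube([83, 953, 18]);
translate([1343, 410, 429]) cube([83, 953, 18]);
translate([1488, 410, 429]) cube([83, 953, 18]);
translate([1633, 410, 429]) cube([83, 953, 18]);
translate([1778, 410, 429]) cube([83, 953, 18]);
translate([1923, 410, 429]) cube([83, 953, 18]);
translate([2068, 410, 429]) cube([83, 953, 18]);
translate([2213, 410, 429]) cube([83, 953, 18]);


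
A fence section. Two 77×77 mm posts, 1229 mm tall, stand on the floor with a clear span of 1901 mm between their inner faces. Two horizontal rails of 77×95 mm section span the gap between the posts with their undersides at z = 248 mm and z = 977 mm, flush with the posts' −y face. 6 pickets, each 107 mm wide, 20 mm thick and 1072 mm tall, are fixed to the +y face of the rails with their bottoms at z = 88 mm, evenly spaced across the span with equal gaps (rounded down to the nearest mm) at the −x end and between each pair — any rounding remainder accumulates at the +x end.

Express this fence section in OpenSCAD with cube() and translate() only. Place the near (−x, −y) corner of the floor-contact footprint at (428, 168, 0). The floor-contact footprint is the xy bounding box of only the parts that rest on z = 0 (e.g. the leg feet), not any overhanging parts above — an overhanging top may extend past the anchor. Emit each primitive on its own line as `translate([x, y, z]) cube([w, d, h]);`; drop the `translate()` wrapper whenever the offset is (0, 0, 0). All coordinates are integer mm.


translate([428, 168, 0]) cube([77, 77, 1229]);
translate([2406, 168, 0]) cube([77, 77, 1229]);
translate([505, 168, 248]) cube([1901, 77, 95]);
translate([505, 168, 977]) cube([1901, 77, 95]);
translate([684, 245, 88]) cube([107, 20, 1072]);
translate([970, 245, 88]) cube([107, 20, 1072]);
translate([1256, 245, 88]) cube([107, 20, 1072]);
translate([1542, 245, 88]) cube([107, 20, 1072]);
translate([1828, 245, 88]) cube([107, 20, 1072]);
translate([2114, 245, 88]) cube([107, 20, 1072]);


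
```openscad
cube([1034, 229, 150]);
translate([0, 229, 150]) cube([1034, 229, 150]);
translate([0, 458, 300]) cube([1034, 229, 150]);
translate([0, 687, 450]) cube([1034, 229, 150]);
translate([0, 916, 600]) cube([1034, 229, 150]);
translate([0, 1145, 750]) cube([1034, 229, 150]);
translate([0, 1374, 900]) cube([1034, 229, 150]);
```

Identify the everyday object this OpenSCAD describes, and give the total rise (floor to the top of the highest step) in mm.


A staircase. The total rise is 1050 mm.

7 identical blocks, each offset up and back from the previous — a staircase. Each step is 150 mm tall and there are 7 of them, so the total rise is 7 × 150 = 1050 mm.


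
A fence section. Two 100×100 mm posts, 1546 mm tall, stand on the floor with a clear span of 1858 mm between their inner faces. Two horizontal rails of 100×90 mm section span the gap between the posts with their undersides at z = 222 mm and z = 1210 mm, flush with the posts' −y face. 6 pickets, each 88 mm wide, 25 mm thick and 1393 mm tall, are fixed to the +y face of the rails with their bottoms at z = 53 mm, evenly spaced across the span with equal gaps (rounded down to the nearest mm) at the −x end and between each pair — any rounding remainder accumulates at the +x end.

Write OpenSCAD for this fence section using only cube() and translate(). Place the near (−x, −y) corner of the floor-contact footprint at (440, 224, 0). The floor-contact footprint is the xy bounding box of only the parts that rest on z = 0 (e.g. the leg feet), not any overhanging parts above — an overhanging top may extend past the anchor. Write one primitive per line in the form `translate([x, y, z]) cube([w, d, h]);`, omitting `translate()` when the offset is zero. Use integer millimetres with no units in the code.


translate([440, 224, 0]) cube([100, 100, 1546]);
translate([2398, 224, 0]) cube([100, 100, 1546]);
translate([540, 224, 222]) cube([1858, 100, 90]);
translate([540, 224, 1210]) cube([1858, 100, 90]);
translate([730, 324, 53]) cube([88, 25, 1393]);
translate([1008, 324, 53]) cube([88, 25, 1393]);
translate([1286, 324, 53]) cube([88, 25, 1393]);
translate([1564, 324, 53]) cube([88, 25, 1393]);
translate([1842, 324, 53]) cube([88, 25, 1393]);
translate([2120, 324, 53]) cube([88, 25, 1393]);


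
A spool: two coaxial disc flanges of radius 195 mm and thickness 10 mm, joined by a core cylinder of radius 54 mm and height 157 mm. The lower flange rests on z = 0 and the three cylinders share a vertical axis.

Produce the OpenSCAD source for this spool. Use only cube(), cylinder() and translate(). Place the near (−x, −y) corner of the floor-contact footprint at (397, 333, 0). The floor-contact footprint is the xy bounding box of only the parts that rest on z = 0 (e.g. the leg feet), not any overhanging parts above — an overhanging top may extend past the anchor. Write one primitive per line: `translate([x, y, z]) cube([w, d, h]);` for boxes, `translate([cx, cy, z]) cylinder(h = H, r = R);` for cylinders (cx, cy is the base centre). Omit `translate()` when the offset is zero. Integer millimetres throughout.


translate([592, 528, 0]) cylinder(h = 10, r = 195);
translate([592, 528, 10]) cylinder(h = 157, r = 54);
translate([592, 528, 167]) cylinder(h = 10, r = 195);


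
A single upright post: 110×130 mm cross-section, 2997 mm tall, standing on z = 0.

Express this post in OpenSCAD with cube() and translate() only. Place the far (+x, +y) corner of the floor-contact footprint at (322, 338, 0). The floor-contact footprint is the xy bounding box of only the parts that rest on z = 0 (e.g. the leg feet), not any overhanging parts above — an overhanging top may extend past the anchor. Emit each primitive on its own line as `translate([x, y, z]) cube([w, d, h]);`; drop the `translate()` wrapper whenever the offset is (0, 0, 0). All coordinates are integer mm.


translate([212, 208, 0]) cube([110, 130, 2997]);


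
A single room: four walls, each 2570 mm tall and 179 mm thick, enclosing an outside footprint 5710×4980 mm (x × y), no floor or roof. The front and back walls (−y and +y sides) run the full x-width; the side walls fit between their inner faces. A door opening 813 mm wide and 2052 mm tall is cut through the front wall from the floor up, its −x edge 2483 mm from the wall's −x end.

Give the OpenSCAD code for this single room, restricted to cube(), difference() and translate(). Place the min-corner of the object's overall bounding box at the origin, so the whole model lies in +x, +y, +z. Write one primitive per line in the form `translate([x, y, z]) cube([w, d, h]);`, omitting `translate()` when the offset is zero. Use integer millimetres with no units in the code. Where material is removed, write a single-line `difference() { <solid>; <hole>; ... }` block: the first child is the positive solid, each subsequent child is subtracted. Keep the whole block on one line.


difference() { cube([5710, 179, 2570]); translate([2483, 0, 0]) cube([813, 179, 2052]); }
translate([0, 4801, 0]) cube([5710, 179, 2570]);
translate([0, 179, 0]) cube([179, 4622, 2570]);
translate([5531, 179, 0]) cube([179, 4622, 2570]);


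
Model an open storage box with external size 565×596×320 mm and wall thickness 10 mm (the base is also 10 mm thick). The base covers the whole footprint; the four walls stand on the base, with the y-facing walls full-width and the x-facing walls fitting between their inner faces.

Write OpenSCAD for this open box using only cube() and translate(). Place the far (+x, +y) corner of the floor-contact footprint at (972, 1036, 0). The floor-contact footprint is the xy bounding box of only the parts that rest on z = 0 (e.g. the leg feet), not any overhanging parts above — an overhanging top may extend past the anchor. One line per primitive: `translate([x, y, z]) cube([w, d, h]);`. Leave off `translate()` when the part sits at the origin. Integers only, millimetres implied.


translate([407, 440, 0]) cube([565, 596, 10]);
translate([407, 440, 10]) cube([565, 10, 310]);
translate([407, 1026, 10]) cube([565, 10, 310]);
translate([407, 450, 10]) cube([10, 576, 310]);
translate([962, 450, 10]) cube([10, 576, 310]);


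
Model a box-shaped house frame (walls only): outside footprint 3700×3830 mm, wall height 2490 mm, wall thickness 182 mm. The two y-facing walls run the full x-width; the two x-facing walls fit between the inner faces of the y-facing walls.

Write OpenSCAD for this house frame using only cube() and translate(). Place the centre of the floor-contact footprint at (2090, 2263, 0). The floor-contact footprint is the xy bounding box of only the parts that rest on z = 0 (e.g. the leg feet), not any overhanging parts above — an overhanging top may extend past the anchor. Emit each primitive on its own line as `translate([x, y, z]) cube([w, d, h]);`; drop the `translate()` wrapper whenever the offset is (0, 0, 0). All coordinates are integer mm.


translate([240, 348, 0]) cube([3700, 182, 2490]);
translate([240, 3996, 0]) cube([3700, 182, 2490]);
translate([240, 530, 0]) cube([182, 3466, 2490]);
translate([3758, 530, 0]) cube([182, 3466, 2490]);
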